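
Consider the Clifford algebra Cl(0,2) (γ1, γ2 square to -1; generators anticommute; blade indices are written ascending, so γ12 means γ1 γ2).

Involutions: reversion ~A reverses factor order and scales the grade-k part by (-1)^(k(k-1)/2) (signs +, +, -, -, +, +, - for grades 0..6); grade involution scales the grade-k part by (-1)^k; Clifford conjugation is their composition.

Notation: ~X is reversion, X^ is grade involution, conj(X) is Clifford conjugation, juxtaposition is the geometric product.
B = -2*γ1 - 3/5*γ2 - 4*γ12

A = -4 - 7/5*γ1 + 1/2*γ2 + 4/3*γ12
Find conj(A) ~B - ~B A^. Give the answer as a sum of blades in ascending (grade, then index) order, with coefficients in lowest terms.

first term: 47/6 + 26/5*γ1 - 8/15*γ2 - 446/25*γ12
second term: -17/6 + 46/5*γ1 + 32/3*γ2 - 354/25*γ12
Answer: 32/3 - 4*γ1 - 56/5*γ2 - 92/25*γ12


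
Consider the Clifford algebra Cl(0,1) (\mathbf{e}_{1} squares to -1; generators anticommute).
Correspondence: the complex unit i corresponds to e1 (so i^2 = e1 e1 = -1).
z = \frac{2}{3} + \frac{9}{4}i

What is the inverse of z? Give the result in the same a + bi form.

In blades: z = \frac{2}{3} + \frac{9}{4} e_{1}.
With qbar = \frac{2}{3} - \frac{9}{4} e_{1} (scalar fixed, mapped units negated), z qbar = \frac{793}{144} (the sum of squared coefficients), so z^-1 = qbar / (\frac{793}{144}) = \frac{96}{793} - \frac{324}{793} e_{1}; translating back:
Answer: \frac{96}{793} - \frac{324}{793}i


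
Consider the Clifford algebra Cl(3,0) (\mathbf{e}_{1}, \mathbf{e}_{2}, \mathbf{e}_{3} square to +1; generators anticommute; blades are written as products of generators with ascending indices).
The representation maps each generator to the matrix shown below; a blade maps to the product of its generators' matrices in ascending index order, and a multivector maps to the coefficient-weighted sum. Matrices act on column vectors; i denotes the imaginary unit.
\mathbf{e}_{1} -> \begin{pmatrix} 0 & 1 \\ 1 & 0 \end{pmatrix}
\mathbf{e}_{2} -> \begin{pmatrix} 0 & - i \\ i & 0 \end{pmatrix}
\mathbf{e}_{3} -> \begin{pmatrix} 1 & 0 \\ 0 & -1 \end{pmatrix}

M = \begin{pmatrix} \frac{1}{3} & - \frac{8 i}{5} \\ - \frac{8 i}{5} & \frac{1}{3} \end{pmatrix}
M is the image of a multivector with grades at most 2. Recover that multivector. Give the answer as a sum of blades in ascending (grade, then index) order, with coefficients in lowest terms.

Method: 1, rho(e_{1}), rho(e_{2}), rho(e_{3}) form a trace-orthogonal basis of the 2x2 complex matrices (tr(X Y) = 2 if X = Y, else 0), so M = m0*1 + m1*rho(e_{1}) + m2*rho(e_{2}) + m3*rho(e_{3}) with m0 = tr(M)/2 = \frac{1}{3}, m1 = tr(M rho(e_{1}))/2 = - \frac{8 i}{5}, m2 = tr(M rho(e_{2}))/2 = 0, m3 = tr(M rho(e_{3}))/2 = 0.
Multiplying table entries, the bivector images are rho(e_{1} e_{2}) = i*rho(e_{3}), rho(e_{1} e_{3}) = -i*rho(e_{2}), rho(e_{2} e_{3}) = i*rho(e_{1}); with real blade coefficients the real parts of m0..m3 are the coefficients of 1, e_{1}, e_{2}, e_{3} and the imaginary parts give the bivectors (e_{2} e_{3}: Im m1, e_{1} e_{3}: -Im m2, e_{1} e_{2}: Im m3).
Answer: \frac{1}{3} - \frac{8}{5} e_{2} e_{3}


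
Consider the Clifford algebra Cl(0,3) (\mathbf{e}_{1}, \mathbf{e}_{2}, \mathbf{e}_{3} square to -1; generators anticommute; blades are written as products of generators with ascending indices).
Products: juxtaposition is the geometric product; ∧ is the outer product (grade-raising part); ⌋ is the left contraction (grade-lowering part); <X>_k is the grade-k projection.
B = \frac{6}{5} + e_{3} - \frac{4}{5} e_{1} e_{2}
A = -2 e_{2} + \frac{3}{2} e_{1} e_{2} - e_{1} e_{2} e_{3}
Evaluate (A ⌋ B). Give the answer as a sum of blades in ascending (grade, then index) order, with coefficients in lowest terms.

step 1: \frac{6}{5} + \frac{8}{5} e_{1}
Answer: \frac{6}{5} + \frac{8}{5} e_{1}


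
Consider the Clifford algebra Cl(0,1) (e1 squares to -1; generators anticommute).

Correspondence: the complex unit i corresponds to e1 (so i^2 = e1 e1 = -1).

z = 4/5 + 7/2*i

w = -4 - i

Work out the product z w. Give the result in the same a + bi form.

In blades: z = 4/5 + 7/2*e1, w = -4 - e1.
Distribute z over w term by term (generator squares from the signature, products reordered to ascending indices): (4/5)*w = -16/5 - 4/5*e1; (7/2*e1)*w = 7/2 - 14*e1.
Sum: 3/10 - 74/5*e1; translating back through the correspondence:
Answer: 3/10 - 74/5*i


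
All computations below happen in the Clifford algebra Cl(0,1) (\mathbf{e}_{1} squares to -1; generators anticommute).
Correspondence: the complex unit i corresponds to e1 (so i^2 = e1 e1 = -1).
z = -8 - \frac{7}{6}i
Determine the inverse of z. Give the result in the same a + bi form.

In blades: z = -8 - \frac{7}{6} e_{1}.
With qbar = -8 + \frac{7}{6} e_{1} (scalar fixed, mapped units negated), z qbar = \frac{2353}{36} (the sum of squared coefficients), so z^-1 = qbar / (\frac{2353}{36}) = -\frac{288}{2353} + \frac{42}{2353} e_{1}; translating back:
Answer: -\frac{288}{2353} + \frac{42}{2353}i


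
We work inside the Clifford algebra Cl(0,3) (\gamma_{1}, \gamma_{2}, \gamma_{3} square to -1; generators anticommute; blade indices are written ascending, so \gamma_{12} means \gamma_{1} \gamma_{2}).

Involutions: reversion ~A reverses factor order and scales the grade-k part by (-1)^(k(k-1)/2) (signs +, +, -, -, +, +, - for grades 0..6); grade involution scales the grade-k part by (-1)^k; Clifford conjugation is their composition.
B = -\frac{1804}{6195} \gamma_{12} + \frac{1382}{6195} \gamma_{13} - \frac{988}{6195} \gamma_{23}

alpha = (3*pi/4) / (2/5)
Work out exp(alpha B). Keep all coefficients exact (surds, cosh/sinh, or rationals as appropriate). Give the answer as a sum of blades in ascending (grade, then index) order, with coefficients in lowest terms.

B^2 term by term: the squares give (-\frac{1804}{6195})^2*(\gamma_{12})^2 + (\frac{1382}{6195})^2*(\gamma_{13})^2 + (-\frac{988}{6195})^2*(\gamma_{23})^2 = \frac{3254416}{38378025}*(-1) + \frac{1909924}{38378025}*(-1) + \frac{976144}{38378025}*(-1) = -\frac{4}{25} (each basis 2-blade squares to minus the product of its generators' squares); cross terms between blades sharing an index anticommute and cancel. So B^2 = -\frac{4}{25}.
B^2 = -\frac{4}{25} — circular case — the even/odd split gives cos and sin: l = \frac{2}{5}, alpha*l = \frac{3 \pi}{4}, so exp(alpha B) = cos(\frac{3 \pi}{4}) + (sin(\frac{3 \pi}{4})/(\frac{2}{5}))*B = - \frac{\sqrt{2}}{2} + (\frac{5 \sqrt{2}}{4})*B.
Answer: - \frac{\sqrt{2}}{2} - \frac{451 \sqrt{2}}{1239} \gamma_{12} + \frac{691 \sqrt{2}}{2478} \gamma_{13} - \frac{247 \sqrt{2}}{1239} \gamma_{23}


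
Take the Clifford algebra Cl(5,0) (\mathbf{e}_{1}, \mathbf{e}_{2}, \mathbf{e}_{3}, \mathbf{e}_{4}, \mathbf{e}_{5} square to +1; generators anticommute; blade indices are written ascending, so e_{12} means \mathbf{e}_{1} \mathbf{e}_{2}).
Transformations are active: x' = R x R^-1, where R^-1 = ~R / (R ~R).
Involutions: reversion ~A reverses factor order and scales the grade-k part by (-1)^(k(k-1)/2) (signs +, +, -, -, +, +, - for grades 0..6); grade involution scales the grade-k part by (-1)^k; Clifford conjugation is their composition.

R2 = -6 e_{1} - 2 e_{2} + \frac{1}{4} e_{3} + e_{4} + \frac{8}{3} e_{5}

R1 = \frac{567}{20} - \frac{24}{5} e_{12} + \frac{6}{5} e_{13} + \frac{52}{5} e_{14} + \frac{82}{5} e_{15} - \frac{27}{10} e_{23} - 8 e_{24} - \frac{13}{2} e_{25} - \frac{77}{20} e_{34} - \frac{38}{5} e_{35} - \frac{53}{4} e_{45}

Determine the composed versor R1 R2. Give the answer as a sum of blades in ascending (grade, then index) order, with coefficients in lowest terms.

Distribute over the terms of R2 (each basis-blade product reordered to ascending indices, repeated generators contracted through their squares):
R1 (-6 e_{1}) = -\frac{1701}{10} e_{1} - \frac{144}{5} e_{2} + \frac{36}{5} e_{3} + \frac{312}{5} e_{4} + \frac{492}{5} e_{5} + \frac{81}{5} e_{123} + 48 e_{124} + 39 e_{125} + \frac{231}{10} e_{134} + \frac{228}{5} e_{135} + \frac{159}{2} e_{145}
R1 (-2 e_{2}) = \frac{48}{5} e_{1} - \frac{567}{10} e_{2} - \frac{27}{5} e_{3} - 16 e_{4} - 13 e_{5} + \frac{12}{5} e_{123} + \frac{104}{5} e_{124} + \frac{164}{5} e_{125} + \frac{77}{10} e_{234} + \frac{76}{5} e_{235} + \frac{53}{2} e_{245}
R1 (\frac{1}{4} e_{3}) = \frac{3}{10} e_{1} - \frac{27}{40} e_{2} + \frac{567}{80} e_{3} + \frac{77}{80} e_{4} + \frac{19}{10} e_{5} - \frac{6}{5} e_{123} - \frac{13}{5} e_{134} - \frac{41}{10} e_{135} + 2 e_{234} + \frac{13}{8} e_{235} - \frac{53}{16} e_{345}
R1 (e_{4}) = \frac{52}{5} e_{1} - 8 e_{2} - \frac{77}{20} e_{3} + \frac{567}{20} e_{4} + \frac{53}{4} e_{5} - \frac{24}{5} e_{124} + \frac{6}{5} e_{134} - \frac{82}{5} e_{145} - \frac{27}{10} e_{234} + \frac{13}{2} e_{245} + \frac{38}{5} e_{345}
R1 (\frac{8}{3} e_{5}) = \frac{656}{15} e_{1} - \frac{52}{3} e_{2} - \frac{304}{15} e_{3} - \frac{106}{3} e_{4} + \frac{378}{5} e_{5} - \frac{64}{5} e_{125} + \frac{16}{5} e_{135} + \frac{416}{15} e_{145} - \frac{36}{5} e_{235} - \frac{64}{3} e_{245} - \frac{154}{15} e_{345}
Summing the partial products and collecting blades:
Answer: -\frac{1591}{15} e_{1} - \frac{13381}{120} e_{2} - \frac{731}{48} e_{3} + \frac{9691}{240} e_{4} + \frac{3523}{20} e_{5} + \frac{87}{5} e_{123} + 64 e_{124} + 59 e_{125} + \frac{217}{10} e_{134} + \frac{447}{10} e_{135} + \frac{545}{6} e_{145} + 7 e_{234} + \frac{77}{8} e_{235} + \frac{35}{3} e_{245} - \frac{287}{48} e_{345}


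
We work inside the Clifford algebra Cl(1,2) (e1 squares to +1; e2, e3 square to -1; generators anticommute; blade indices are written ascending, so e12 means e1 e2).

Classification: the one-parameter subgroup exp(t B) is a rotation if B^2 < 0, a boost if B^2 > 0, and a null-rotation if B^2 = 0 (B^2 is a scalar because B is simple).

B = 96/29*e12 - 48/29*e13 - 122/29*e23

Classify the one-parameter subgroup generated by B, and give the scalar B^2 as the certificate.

B^2 term by term: the squares give (96/29)^2*(e12)^2 + (-48/29)^2*(e13)^2 + (-122/29)^2*(e23)^2 = 9216/841*(+1) + 2304/841*(+1) + 14884/841*(-1) = -4 (each basis 2-blade squares to minus the product of its generators' squares); cross terms between blades sharing an index anticommute and cancel. So B^2 = -4.
Answer: rotation, certificate B^2 = -4. Because -4 is invariant under every versor sandwich, the classification follows from its sign alone.


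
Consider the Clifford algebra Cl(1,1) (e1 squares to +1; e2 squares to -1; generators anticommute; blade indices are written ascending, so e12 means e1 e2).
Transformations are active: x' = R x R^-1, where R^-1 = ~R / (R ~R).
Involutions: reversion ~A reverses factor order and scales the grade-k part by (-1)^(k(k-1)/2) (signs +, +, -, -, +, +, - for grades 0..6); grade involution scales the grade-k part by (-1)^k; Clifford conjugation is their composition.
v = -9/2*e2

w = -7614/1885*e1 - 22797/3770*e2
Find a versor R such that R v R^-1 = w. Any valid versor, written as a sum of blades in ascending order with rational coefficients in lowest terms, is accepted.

Construction: equal norms (both -81/4) license R = v + w = -7614/1885*e1 - 19881/1885*e2 — nothing changes along that direction, while (v - w)/2 changes sign, so v maps onto w.
Answer: -7614/1885*e1 - 19881/1885*e2


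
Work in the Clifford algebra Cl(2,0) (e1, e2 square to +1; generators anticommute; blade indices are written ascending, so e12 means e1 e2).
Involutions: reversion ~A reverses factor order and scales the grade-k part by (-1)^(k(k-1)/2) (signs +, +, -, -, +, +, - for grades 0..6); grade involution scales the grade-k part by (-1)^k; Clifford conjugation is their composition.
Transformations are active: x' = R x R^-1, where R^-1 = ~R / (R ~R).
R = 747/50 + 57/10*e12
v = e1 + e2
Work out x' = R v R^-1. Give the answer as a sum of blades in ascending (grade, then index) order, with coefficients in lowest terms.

~R = 747/50 - 57/10*e12, and R ~R = 319617/1250, so R^-1 = ~R / (319617/1250).
R v = 516/25*e1 + 231/25*e2
Answer: 50143/35513*e1 + 2833/35513*e2


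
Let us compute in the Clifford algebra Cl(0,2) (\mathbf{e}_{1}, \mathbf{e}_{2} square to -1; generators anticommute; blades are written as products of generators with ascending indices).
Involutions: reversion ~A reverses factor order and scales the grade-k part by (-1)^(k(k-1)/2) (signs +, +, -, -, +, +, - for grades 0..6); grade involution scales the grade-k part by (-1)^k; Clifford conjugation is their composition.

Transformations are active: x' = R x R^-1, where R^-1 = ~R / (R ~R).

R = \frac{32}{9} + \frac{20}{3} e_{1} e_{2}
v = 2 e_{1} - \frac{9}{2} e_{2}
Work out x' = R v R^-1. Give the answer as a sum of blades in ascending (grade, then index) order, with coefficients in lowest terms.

~R = \frac{32}{9} - \frac{20}{3} e_{1} e_{2}, and R ~R = \frac{4624}{81}, so R^-1 = ~R / (\frac{4624}{81}).
R v = \frac{334}{9} e_{1} - \frac{8}{3} e_{2}
Answer: \frac{758}{289} e_{1} + \frac{2409}{578} e_{2}


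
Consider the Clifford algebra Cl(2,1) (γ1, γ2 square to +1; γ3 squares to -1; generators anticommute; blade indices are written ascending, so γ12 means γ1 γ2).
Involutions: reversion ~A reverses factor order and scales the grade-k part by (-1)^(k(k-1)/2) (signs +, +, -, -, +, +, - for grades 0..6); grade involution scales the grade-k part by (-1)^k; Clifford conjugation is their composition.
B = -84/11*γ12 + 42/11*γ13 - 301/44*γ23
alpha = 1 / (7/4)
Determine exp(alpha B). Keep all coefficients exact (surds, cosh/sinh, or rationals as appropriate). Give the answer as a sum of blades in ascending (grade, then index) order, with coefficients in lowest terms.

B^2 term by term: the squares give (-84/11)^2*(γ12)^2 + (42/11)^2*(γ13)^2 + (-301/44)^2*(γ23)^2 = 7056/121*(-1) + 1764/121*(+1) + 90601/1936*(+1) = 49/16 (each basis 2-blade squares to minus the product of its generators' squares); cross terms between blades sharing an index anticommute and cancel. So B^2 = 49/16.
B^2 = 49/16 — a positive square means the series sums to a boost: l = 7/4, alpha*l = 1, so exp(alpha B) = cosh(1) + (sinh(1)/(7/4))*B = cosh(1) + (4*sinh(1)/7)*B.
Answer: cosh(1) - 48*sinh(1)/11*γ12 + 24*sinh(1)/11*γ13 - 43*sinh(1)/11*γ23


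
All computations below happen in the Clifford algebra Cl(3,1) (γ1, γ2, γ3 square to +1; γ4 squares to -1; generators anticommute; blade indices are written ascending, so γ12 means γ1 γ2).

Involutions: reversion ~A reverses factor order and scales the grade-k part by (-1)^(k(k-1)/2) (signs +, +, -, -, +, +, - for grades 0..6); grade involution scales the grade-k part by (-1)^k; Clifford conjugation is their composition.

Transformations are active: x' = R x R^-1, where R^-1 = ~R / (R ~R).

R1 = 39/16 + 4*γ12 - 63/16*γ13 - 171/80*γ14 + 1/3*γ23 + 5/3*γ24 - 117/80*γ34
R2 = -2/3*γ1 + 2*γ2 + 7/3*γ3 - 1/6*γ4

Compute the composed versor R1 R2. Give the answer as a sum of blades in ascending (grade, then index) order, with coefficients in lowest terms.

Distribute over the terms of R2 (each basis-blade product reordered to ascending indices, repeated generators contracted through their squares):
R1 (-2/3*γ1) = -13/8*γ1 + 8/3*γ2 - 21/8*γ3 - 57/40*γ4 - 2/9*γ123 - 10/9*γ124 + 39/40*γ134
R1 (2*γ2) = 8*γ1 + 39/8*γ2 - 2/3*γ3 - 10/3*γ4 + 63/8*γ123 + 171/40*γ124 - 117/40*γ234
R1 (7/3*γ3) = -147/16*γ1 + 7/9*γ2 + 91/16*γ3 + 273/80*γ4 + 28/3*γ123 + 399/80*γ134 - 35/9*γ234
R1 (-1/6*γ4) = -57/160*γ1 + 5/18*γ2 - 39/160*γ3 - 13/32*γ4 - 2/3*γ124 + 21/32*γ134 - 1/18*γ234
Summing the partial products and collecting blades:
Answer: -507/160*γ1 + 619/72*γ2 + 1033/480*γ3 - 841/480*γ4 + 1223/72*γ123 + 899/360*γ124 + 1059/160*γ134 - 2473/360*γ234


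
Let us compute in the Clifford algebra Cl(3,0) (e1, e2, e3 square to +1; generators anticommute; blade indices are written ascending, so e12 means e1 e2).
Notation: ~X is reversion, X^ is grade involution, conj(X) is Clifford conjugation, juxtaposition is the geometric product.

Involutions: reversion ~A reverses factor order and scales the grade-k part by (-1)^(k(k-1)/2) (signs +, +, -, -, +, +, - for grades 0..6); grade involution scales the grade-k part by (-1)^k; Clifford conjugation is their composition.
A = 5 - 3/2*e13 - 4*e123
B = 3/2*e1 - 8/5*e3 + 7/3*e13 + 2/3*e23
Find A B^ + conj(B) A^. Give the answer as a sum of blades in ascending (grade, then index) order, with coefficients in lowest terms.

first term: 7/2 - 217/30*e1 - 28/3*e2 + 23/4*e3 - 27/5*e12 + 35/3*e13 + 28/3*e23
second term: -7/2 - 73/30*e1 - 28/3*e2 + 41/4*e3 + 37/5*e12 - 35/3*e13 - 28/3*e23
Answer: -29/3*e1 - 56/3*e2 + 16*e3 + 2*e12


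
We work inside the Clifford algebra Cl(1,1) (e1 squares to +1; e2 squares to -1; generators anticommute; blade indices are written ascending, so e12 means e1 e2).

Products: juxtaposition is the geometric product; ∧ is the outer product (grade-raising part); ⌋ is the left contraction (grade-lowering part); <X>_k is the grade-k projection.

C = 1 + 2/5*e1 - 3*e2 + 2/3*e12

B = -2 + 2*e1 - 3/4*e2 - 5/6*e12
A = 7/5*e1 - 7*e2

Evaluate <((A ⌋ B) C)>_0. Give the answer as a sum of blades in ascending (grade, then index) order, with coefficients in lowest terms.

step 1: -49/20 + 35/6*e1 - 7/6*e2
step 2: -217/60 + 917/225*e1 + 1813/180*e2 - 56/3*e12
step 3: -217/60
Answer: -217/60


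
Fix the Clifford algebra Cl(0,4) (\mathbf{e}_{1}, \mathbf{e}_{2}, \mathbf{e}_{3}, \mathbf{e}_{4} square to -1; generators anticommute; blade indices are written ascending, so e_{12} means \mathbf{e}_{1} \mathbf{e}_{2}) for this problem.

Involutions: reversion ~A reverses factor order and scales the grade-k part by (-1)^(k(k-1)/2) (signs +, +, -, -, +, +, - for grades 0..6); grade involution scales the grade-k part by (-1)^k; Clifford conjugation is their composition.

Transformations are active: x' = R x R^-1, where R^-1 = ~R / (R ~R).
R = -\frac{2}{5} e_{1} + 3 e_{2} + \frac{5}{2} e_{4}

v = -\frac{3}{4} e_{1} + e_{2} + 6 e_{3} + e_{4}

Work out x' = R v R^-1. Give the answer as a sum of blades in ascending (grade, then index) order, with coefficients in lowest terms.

~R = -\frac{2}{5} e_{1} + 3 e_{2} + \frac{5}{2} e_{4}, and R ~R = -\frac{1541}{100}, so R^-1 = ~R / (-\frac{1541}{100}).
R v = -\frac{29}{5} + \frac{37}{20} e_{12} - \frac{12}{5} e_{13} + \frac{59}{40} e_{14} + 18 e_{23} + \frac{1}{2} e_{24} - 15 e_{34}
Answer: \frac{2767}{6164} e_{1} + \frac{1939}{1541} e_{2} - 6 e_{3} + \frac{1359}{1541} e_{4}


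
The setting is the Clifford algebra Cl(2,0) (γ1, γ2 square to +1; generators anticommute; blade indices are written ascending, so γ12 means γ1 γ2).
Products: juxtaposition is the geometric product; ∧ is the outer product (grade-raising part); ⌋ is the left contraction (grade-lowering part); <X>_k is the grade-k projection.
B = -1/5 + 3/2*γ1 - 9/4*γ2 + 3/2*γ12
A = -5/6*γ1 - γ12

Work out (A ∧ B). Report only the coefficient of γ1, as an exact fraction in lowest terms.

step 1: 1/6*γ1 + 83/40*γ12
Answer: 1/6


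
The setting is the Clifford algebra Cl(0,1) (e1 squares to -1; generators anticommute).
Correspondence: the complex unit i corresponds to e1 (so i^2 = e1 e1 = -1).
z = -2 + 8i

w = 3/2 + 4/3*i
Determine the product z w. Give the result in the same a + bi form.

In blades: z = -2 + 8*e1, w = 3/2 + 4/3*e1.
Distribute z over w term by term (generator squares from the signature, products reordered to ascending indices): (-2)*w = -3 - 8/3*e1; (8*e1)*w = -32/3 + 12*e1.
Sum: -41/3 + 28/3*e1; translating back through the correspondence:
Answer: -41/3 + 28/3*i


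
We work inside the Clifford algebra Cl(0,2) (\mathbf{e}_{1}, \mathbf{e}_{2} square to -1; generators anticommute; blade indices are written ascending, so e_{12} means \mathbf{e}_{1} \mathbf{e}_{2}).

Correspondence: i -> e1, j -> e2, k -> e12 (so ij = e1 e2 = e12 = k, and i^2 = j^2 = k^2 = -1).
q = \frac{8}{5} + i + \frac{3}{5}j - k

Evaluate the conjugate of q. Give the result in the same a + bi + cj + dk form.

In blades: q = \frac{8}{5} + e_{1} + \frac{3}{5} e_{2} - e_{12}.
Conjugation here is Clifford conjugation: the scalar is fixed and the grade-1 and grade-2 blades all flip sign, giving \frac{8}{5} - e_{1} - \frac{3}{5} e_{2} + e_{12}; translating back:
Answer: \frac{8}{5} - i - \frac{3}{5}j + k


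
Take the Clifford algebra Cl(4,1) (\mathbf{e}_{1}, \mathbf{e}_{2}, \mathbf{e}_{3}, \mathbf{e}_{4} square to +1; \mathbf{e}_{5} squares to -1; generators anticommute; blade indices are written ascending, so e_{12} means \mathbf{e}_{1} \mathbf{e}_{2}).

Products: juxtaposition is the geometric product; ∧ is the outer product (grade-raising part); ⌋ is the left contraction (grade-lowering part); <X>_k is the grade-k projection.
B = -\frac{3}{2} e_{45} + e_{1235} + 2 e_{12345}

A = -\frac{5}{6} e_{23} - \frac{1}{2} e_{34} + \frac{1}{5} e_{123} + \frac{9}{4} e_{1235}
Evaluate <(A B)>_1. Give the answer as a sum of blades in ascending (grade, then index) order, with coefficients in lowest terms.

step 1: -\frac{9}{4} + \frac{9}{2} e_{4} - \frac{1}{5} e_{5} + \frac{5}{6} e_{15} + \frac{3}{4} e_{35} - \frac{2}{5} e_{45} + e_{125} + \frac{5}{3} e_{145} - \frac{27}{8} e_{1234} + \frac{1}{2} e_{1245} + \frac{5}{4} e_{2345} - \frac{3}{10} e_{12345}
step 2: \frac{9}{2} e_{4} - \frac{1}{5} e_{5}
Answer: \frac{9}{2} e_{4} - \frac{1}{5} e_{5}


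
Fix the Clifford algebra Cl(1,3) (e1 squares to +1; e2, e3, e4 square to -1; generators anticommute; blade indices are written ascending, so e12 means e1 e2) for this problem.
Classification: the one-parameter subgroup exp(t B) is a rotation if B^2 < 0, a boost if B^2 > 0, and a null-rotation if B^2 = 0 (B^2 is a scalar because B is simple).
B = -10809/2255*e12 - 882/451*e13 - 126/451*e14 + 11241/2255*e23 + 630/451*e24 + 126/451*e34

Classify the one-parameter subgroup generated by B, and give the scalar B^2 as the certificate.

B^2 term by term: the squares give (-10809/2255)^2*(e12)^2 + (-882/451)^2*(e13)^2 + (-126/451)^2*(e14)^2 + (11241/2255)^2*(e23)^2 + (630/451)^2*(e24)^2 + (126/451)^2*(e34)^2 = 116834481/5085025*(+1) + 777924/203401*(+1) + 15876/203401*(+1) + 126360081/5085025*(-1) + 396900/203401*(-1) + 15876/203401*(-1) = 0 (each basis 2-blade squares to minus the product of its generators' squares); cross terms between blades sharing an index anticommute and cancel; the commuting (index-disjoint) pairs give grade-4 terms 2*c*c'*(blade product), which cancel blade by blade — e1234: -2723868/1017005 + 1111320/203401 - 2832732/1017005 = 0 — confirming B is simple. So B^2 = 0.
Answer: null-rotation, certificate B^2 = 0. Key observation: B^2 = 0 is a conjugation invariant, so its sign decides the class regardless of the surface form of B.


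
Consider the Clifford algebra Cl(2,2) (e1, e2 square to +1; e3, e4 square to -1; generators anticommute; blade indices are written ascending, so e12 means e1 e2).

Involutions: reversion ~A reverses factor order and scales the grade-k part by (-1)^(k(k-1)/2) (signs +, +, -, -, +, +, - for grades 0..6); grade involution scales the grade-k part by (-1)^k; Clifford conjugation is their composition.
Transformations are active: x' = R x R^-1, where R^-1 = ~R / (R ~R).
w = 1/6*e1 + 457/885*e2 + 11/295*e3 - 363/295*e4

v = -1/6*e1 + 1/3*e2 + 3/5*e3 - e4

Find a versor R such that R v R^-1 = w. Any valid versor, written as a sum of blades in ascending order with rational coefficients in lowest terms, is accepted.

R = v + w = 752/885*e2 + 188/295*e3 - 658/295*e4 works: the equal norms (-1099/900) guarantee its sandwich swaps v into w.
Answer: 752/885*e2 + 188/295*e3 - 658/295*e4


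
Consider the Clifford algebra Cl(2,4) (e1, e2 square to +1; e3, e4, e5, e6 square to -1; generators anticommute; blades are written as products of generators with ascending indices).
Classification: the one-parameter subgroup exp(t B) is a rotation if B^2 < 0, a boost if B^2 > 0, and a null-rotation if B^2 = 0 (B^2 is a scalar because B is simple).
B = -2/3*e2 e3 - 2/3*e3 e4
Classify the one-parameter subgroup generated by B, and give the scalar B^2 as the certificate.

B^2 term by term: the squares give (-2/3)^2*(e2 e3)^2 + (-2/3)^2*(e3 e4)^2 = 4/9*(+1) + 4/9*(-1) = 0 (each basis 2-blade squares to minus the product of its generators' squares); cross terms between blades sharing an index anticommute and cancel. So B^2 = 0.
Answer: null-rotation, certificate B^2 = 0. Key observation: B^2 = 0 is a conjugation invariant, so its sign decides the class regardless of the surface form of B.


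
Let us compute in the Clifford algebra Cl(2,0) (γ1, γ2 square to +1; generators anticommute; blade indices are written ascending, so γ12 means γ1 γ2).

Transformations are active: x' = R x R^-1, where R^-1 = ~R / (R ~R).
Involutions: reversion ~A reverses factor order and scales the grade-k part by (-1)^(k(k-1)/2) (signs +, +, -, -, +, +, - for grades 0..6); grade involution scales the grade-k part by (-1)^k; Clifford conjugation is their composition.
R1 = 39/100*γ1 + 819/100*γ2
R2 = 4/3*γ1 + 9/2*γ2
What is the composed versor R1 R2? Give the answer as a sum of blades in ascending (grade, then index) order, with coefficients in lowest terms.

Distribute over the terms of R1 (each basis-blade product reordered to ascending indices, repeated generators contracted through their squares):
(39/100*γ1) R2 = 13/25 + 351/200*γ12
(819/100*γ2) R2 = 7371/200 - 273/25*γ12
Summing the partial products and collecting blades:
Answer: 299/8 - 1833/200*γ12


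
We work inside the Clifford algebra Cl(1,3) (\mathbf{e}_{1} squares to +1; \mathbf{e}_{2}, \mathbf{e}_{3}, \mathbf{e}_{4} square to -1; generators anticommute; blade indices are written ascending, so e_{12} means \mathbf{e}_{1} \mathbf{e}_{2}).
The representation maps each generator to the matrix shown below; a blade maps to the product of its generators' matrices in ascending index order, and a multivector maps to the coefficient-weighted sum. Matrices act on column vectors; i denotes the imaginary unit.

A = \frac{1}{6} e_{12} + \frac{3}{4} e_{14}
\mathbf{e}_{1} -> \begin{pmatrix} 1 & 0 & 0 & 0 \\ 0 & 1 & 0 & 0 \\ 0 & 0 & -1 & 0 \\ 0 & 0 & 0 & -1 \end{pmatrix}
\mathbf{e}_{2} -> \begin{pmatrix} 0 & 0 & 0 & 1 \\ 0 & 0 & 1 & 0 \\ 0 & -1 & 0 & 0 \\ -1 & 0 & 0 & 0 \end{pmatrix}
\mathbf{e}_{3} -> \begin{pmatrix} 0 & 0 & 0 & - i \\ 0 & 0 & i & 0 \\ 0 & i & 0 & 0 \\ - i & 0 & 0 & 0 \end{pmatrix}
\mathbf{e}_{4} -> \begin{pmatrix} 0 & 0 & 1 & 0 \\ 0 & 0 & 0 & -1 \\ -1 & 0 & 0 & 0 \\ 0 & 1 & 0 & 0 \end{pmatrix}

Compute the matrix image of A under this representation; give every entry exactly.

Bivector images (products of the table entries): rho(e_{12}) = rho(\mathbf{e}_{1})rho(\mathbf{e}_{2}) = \begin{pmatrix} 0 & 0 & 0 & 1 \\ 0 & 0 & 1 & 0 \\ 0 & 1 & 0 & 0 \\ 1 & 0 & 0 & 0 \end{pmatrix}; rho(e_{14}) = rho(\mathbf{e}_{1})rho(\mathbf{e}_{4}) = \begin{pmatrix} 0 & 0 & 1 & 0 \\ 0 & 0 & 0 & -1 \\ 1 & 0 & 0 & 0 \\ 0 & -1 & 0 & 0 \end{pmatrix}.
M = (\frac{1}{6})*rho(e_{12}) + (\frac{3}{4})*rho(e_{14}), summed entrywise:
Answer: \begin{pmatrix} 0 & 0 & \frac{3}{4} & \frac{1}{6} \\ 0 & 0 & \frac{1}{6} & - \frac{3}{4} \\ \frac{3}{4} & \frac{1}{6} & 0 & 0 \\ \frac{1}{6} & - \frac{3}{4} & 0 & 0 \end{pmatrix}


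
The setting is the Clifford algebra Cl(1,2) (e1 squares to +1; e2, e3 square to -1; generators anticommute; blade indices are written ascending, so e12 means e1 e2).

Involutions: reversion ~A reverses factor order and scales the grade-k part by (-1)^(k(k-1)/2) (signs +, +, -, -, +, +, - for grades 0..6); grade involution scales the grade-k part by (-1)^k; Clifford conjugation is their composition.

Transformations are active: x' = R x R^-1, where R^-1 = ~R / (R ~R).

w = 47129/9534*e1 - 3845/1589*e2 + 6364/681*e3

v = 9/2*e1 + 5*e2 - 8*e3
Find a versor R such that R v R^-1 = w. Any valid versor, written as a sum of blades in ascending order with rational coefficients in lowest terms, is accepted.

Here q(v) = q(w) = -275/4; the classical choice R = v + w = 45016/4767*e1 + 4100/1589*e2 + 916/681*e3 then realises v -> w under the sandwich.
Answer: 45016/4767*e1 + 4100/1589*e2 + 916/681*e3


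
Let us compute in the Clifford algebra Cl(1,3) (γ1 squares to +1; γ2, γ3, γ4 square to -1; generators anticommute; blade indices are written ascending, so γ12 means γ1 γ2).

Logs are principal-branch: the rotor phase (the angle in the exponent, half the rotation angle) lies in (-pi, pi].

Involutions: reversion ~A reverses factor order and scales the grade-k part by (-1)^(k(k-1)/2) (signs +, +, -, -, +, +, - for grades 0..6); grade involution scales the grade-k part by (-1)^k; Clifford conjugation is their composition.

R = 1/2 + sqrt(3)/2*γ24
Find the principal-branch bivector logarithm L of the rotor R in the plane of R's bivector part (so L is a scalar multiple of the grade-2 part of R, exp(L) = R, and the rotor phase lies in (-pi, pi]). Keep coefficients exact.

The scalar part of R is 1/2, which fixes the principal-branch rotor phase; the unit plane is then the bivector part divided by the sine of that phase, and L is that plane scaled by the phase.
Concretely: cos(phase) = 1/2 gives phase = ±pi/3, and since phase/sin(phase) is even the sign is immaterial: L = (phase/sin(phase)) * <R>_2 = (2*sqrt(3)*pi/9) * <R>_2.
Answer: pi/3*γ24


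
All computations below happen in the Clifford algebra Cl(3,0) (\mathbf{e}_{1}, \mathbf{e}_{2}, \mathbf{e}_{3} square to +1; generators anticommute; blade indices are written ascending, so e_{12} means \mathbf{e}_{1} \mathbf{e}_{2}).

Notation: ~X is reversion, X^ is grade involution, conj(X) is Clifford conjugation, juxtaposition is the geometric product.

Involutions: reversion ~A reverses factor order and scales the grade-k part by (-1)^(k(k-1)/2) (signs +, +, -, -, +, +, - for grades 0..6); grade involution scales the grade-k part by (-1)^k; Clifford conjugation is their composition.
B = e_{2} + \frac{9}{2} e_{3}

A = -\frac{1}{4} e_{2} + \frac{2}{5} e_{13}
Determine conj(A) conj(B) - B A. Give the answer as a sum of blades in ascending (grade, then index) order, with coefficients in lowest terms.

first term: -\frac{1}{4} + \frac{9}{5} e_{1} - \frac{9}{8} e_{23} - \frac{2}{5} e_{123}
second term: -\frac{1}{4} - \frac{9}{5} e_{1} + \frac{9}{8} e_{23} - \frac{2}{5} e_{123}
Answer: \frac{18}{5} e_{1} - \frac{9}{4} e_{23}


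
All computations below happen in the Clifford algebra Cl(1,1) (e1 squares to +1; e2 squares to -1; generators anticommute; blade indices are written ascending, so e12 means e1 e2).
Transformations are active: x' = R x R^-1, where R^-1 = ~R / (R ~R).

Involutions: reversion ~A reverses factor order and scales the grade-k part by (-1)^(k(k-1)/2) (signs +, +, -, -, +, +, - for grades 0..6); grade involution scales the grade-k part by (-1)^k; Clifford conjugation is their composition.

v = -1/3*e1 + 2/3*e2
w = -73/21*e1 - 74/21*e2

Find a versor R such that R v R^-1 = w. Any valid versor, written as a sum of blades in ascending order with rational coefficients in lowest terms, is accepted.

Equal squares first: v^2 = w^2 = -1/3. Then v + w = -80/21*e1 - 20/7*e2 is a versor taking v to w, provided it is invertible.
Answer: -80/21*e1 - 20/7*e2


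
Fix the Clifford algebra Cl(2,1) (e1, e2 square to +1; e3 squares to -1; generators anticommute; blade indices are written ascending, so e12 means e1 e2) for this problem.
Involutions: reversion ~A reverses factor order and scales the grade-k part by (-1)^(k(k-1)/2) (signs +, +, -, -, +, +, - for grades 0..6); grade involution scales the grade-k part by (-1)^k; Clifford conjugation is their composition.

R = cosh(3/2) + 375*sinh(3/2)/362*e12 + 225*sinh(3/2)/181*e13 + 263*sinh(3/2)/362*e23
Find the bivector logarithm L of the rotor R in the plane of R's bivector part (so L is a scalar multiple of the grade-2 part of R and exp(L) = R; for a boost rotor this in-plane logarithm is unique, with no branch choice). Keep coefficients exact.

The scalar part of R is cosh(3/2), which determines |rapidity| via cosh; the sign lives in the bivector part, and pairing them (bivector part over sinh of the rapidity = the plane) gives the unique in-plane L = rapidity * plane.
Concretely: cosh(rapidity) = cosh(3/2) gives rapidity = ±3/2, and since rapidity/sinh(rapidity) is even the sign is immaterial: L = (rapidity/sinh(rapidity)) * <R>_2 = (3/(2*sinh(3/2))) * <R>_2.
Answer: 1125/724*e12 + 675/362*e13 + 789/724*e23


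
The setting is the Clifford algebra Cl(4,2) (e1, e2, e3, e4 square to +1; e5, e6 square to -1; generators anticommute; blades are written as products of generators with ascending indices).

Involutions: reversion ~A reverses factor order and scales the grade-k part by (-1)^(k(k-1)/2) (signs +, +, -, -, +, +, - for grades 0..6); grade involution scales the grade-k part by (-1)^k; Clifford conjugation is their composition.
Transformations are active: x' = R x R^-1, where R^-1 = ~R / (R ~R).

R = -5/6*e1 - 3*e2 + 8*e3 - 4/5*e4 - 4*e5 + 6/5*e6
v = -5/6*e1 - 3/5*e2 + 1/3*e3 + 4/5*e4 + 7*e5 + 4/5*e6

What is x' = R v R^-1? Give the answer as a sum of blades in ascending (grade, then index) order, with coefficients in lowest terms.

~R = -5/6*e1 - 3*e2 + 8*e3 - 4/5*e4 - 4*e5 + 6/5*e6, and R ~R = 10241/180, so R^-1 = ~R / (10241/180).
R v = 5681/180 - 2*e1 e2 + 115/18*e1 e3 - 4/3*e1 e4 - 55/6*e1 e5 + 1/3*e1 e6 + 19/5*e2 e3 - 72/25*e2 e4 - 117/5*e2 e5 - 42/25*e2 e6 + 20/3*e3 e4 + 172/3*e3 e5 + 6*e3 e6 - 12/5*e4 e5 - 8/5*e4 e6 - 58/5*e5 e6
Answer: -295/3234*e1 - 7353/2695*e2 + 13813/1617*e3 - 4548/2695*e4 - 6165/539*e5 + 1432/2695*e6


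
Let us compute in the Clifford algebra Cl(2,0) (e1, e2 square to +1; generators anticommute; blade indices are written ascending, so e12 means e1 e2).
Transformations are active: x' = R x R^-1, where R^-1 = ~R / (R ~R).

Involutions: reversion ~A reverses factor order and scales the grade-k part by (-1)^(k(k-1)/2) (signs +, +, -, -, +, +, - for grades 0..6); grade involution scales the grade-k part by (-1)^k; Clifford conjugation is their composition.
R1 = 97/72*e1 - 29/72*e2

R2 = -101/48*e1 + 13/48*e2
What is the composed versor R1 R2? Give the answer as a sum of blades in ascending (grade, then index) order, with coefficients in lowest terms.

Distribute over the terms of R1 (each basis-blade product reordered to ascending indices, repeated generators contracted through their squares):
(97/72*e1) R2 = -9797/3456 + 1261/3456*e12
(-29/72*e2) R2 = -377/3456 - 2929/3456*e12
Summing the partial products and collecting blades:
Answer: -5087/1728 - 139/288*e12


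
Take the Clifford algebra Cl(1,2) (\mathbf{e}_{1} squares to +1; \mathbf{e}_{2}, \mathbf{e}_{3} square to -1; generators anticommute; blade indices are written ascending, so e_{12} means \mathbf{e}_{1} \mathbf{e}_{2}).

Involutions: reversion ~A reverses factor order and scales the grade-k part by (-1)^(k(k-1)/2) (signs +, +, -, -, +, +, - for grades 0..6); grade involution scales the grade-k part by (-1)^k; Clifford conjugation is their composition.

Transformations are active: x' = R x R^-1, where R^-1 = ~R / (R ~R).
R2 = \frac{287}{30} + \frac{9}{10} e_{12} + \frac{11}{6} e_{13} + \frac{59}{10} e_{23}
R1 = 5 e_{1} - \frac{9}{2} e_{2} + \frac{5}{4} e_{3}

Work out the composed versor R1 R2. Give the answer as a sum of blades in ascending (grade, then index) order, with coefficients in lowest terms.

Distribute over the terms of R1 (each basis-blade product reordered to ascending indices, repeated generators contracted through their squares):
(5 e_{1}) R2 = \frac{287}{6} e_{1} + \frac{9}{2} e_{2} + \frac{55}{6} e_{3} + \frac{59}{2} e_{123}
(-\frac{9}{2} e_{2}) R2 = -\frac{81}{20} e_{1} - \frac{861}{20} e_{2} + \frac{531}{20} e_{3} + \frac{33}{4} e_{123}
(\frac{5}{4} e_{3}) R2 = \frac{55}{24} e_{1} + \frac{59}{8} e_{2} + \frac{287}{24} e_{3} + \frac{9}{8} e_{123}
Summing the partial products and collecting blades:
Answer: \frac{1843}{40} e_{1} - \frac{1247}{40} e_{2} + \frac{1907}{40} e_{3} + \frac{311}{8} e_{123}


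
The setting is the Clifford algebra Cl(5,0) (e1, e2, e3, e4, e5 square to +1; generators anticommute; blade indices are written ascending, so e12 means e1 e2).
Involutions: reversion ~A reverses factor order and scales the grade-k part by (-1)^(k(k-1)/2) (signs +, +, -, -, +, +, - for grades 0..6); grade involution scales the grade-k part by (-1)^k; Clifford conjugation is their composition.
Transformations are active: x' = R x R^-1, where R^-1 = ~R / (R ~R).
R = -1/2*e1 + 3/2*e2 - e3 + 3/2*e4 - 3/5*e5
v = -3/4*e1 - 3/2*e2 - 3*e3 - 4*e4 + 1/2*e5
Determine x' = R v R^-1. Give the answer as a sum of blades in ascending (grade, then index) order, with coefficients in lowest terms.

~R = -1/2*e1 + 3/2*e2 - e3 + 3/2*e4 - 3/5*e5, and R ~R = 611/100, so R^-1 = ~R / (611/100).
R v = -207/40 + 15/8*e12 + 3/4*e13 + 25/8*e14 - 7/10*e15 - 6*e23 - 15/4*e24 - 3/20*e25 + 17/2*e34 - 23/10*e35 - 33/20*e45
Answer: 3903/2444*e1 - 636/611*e2 + 2868/611*e3 + 1783/1222*e4 + 631/1222*e5


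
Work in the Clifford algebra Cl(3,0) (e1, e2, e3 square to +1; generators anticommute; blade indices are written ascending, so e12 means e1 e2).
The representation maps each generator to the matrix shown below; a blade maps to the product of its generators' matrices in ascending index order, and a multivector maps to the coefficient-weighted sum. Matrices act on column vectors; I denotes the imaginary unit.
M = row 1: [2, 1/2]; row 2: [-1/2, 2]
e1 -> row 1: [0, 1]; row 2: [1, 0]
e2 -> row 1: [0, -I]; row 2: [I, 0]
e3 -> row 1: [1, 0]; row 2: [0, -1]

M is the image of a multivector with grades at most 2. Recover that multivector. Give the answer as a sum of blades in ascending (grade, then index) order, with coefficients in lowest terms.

Method: 1, rho(e1), rho(e2), rho(e3) form a trace-orthogonal basis of the 2x2 complex matrices (tr(X Y) = 2 if X = Y, else 0), so M = m0*1 + m1*rho(e1) + m2*rho(e2) + m3*rho(e3) with m0 = tr(M)/2 = 2, m1 = tr(M rho(e1))/2 = 0, m2 = tr(M rho(e2))/2 = I/2, m3 = tr(M rho(e3))/2 = 0.
Multiplying table entries, the bivector images are rho(e12) = I*rho(e3), rho(e13) = -I*rho(e2), rho(e23) = I*rho(e1); with real blade coefficients the real parts of m0..m3 are the coefficients of 1, e1, e2, e3 and the imaginary parts give the bivectors (e23: Im m1, e13: -Im m2, e12: Im m3).
Answer: 2 - 1/2*e13


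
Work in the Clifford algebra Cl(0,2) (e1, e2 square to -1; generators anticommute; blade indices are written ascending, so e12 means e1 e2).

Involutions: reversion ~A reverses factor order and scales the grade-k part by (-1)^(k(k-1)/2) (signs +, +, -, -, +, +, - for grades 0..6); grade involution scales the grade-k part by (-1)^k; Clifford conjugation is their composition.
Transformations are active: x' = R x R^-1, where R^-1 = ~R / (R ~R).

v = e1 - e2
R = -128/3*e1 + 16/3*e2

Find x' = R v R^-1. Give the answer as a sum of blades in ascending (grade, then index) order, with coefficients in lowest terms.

~R = -128/3*e1 + 16/3*e2, and R ~R = -16640/9, so R^-1 = ~R / (-16640/9).
R v = 48 + 112/3*e12
Answer: 79/65*e1 + 47/65*e2


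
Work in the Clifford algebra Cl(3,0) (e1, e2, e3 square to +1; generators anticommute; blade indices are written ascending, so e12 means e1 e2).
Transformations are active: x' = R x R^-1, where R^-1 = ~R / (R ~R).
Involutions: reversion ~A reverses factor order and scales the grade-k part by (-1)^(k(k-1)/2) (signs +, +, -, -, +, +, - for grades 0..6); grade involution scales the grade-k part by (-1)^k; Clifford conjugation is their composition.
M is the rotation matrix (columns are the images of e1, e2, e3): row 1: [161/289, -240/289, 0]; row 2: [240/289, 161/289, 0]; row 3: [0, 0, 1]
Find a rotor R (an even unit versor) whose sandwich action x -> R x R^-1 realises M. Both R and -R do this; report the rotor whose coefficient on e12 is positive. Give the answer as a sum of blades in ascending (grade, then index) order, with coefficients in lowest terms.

Method: write R = a + b12*e12 + b13*e13 + b23*e23 with a^2 + b12^2 + b13^2 + b23^2 = 1 (so R^-1 = ~R). Expanding the columns R e_j ~R gives tr M = 4a^2 - 1 and, from the antisymmetric part, M21 - M12 = -4a*b12, M13 - M31 = 4a*b13, M32 - M23 = -4a*b23.
Here tr M = 611/289, so a^2 = (1 + tr M)/4 = 225/289 and a = ±15/17. Taking a = 15/17: M21 - M12 = 480/289, M13 - M31 = 0, M32 - M23 = 0, giving b12 = -8/17, b13 = 0, b23 = 0, i.e. R = 15/17 - 8/17*e12.
Its e12 coefficient is negative, so report the other preimage -R.
Answer: -15/17 + 8/17*e12. Key observation: the double cover Spin(3) -> SO(3) sends R and -R to the same matrix (trace 611/289 here), so the stated sign of the e12 coefficient is what selects one sheet.
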